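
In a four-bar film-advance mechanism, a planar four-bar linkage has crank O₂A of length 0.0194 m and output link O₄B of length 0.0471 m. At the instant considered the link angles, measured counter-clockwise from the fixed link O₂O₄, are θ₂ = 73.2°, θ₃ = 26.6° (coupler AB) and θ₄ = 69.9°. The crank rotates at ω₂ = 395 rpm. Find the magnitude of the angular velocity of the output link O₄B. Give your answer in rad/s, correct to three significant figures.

ω₂ = 41.36 rad/s (from 395 rpm).
Differentiating the loop-closure r₂e^{iθ₂}+r₃e^{iθ₃}=r₁+r₄e^{iθ₄} gives r₂ω₂e^{iθ₂}+r₃ω₃e^{iθ₃}=r₄ω₄e^{iθ₄}.
Eliminating the other unknown: ω₄ = r₂ω₂ sin(θ₂−θ₃) / [r₄ sin(θ₄−θ₃)].
Numerator sine = +0.72657; denominator sine = +0.68582.
Result = 0.0194·41.36·(+0.72657) / (0.0471·(+0.68582)) = +18.05 rad/s; magnitude 18.05 rad/s.

18.1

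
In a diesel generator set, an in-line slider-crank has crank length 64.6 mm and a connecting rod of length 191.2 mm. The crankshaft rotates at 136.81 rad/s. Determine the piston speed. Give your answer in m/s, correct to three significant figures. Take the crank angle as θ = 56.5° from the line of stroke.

8.80

ω = 136.8 rad/s
For an in-line slider-crank, x = r cosθ + √(L² − r² sin²θ), so v = −rω sinθ·[1 + r cosθ/√(L² − r² sin²θ)].
With r = 0.0646 m, L = 0.1912 m, θ = 56.5°: √(L² − r² sin²θ) = 0.18345 m.
v = −0.0646·136.8·0.83389·[1 + 0.0646·0.55194/0.18345] = -8.8022 m/s.
|v| = 8.8022 m/s.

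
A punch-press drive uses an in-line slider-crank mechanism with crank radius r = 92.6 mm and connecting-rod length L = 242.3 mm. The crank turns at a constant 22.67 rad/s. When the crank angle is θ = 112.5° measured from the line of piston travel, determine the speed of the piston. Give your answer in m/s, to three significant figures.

1.64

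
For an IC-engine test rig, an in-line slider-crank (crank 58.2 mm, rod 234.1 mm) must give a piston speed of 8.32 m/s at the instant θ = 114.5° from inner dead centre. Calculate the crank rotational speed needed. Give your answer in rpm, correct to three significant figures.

For an in-line slider-crank, |v_piston| = rω|sinθ|·[1 + r cosθ/√(L² − r² sin²θ)].
With r = 0.0582 m, L = 0.2341 m, θ = 114.5°: the bracketed kinematic factor |dx/dθ| = 0.047354 m.
ω = v/|dx/dθ| = 8.32/0.047354 = 175.7 rad/s.
N = 60ω/(2π) = 1677.8 rpm.

1680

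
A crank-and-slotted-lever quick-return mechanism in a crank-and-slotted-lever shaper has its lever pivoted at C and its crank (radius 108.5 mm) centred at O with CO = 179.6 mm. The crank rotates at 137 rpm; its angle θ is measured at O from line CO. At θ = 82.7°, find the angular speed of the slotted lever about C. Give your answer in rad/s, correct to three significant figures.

ω = 14.35 rad/s (from 137 rpm).
Crank pin A relative to C: A = (d + r cosθ, r sinθ); lever angle φ = atan2(r sinθ, d + r cosθ).
Differentiating tanφ: φ̇ = rω(d cosθ + r)/(d² + r² + 2dr cosθ).
d² + r² + 2dr cosθ = |CA|² = 0.0489805 m²;  d cosθ + r = +0.13132 m.
|ω_lever| = |0.1085·14.35·+0.13132| / 0.0489805 = 4.1734 rad/s.

4.17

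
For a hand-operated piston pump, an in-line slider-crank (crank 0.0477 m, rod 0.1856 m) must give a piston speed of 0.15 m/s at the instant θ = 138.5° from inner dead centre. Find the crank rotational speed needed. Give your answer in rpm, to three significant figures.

For an in-line slider-crank, |v_piston| = rω|sinθ|·[1 + r cosθ/√(L² − r² sin²θ)].
With r = 0.0477 m, L = 0.1856 m, θ = 138.5°: the bracketed kinematic factor |dx/dθ| = 0.025433 m.
ω = v/|dx/dθ| = 0.15/0.025433 = 5.8979 rad/s.
N = 60ω/(2π) = 56.32 rpm.

56.3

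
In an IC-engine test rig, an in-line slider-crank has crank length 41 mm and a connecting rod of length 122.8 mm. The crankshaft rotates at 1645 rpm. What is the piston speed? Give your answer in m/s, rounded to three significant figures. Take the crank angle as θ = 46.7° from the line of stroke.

6.35

ω = 2π·1645/60 = 172.3 rad/s
For an in-line slider-crank, x = r cosθ + √(L² − r² sin²θ), so v = −rω sinθ·[1 + r cosθ/√(L² − r² sin²θ)].
With r = 0.041 m, L = 0.1228 m, θ = 46.7°: √(L² − r² sin²θ) = 0.11912 m.
v = −0.041·172.3·0.72777·[1 + 0.041·0.68582/0.11912] = -6.3535 m/s.
|v| = 6.3535 m/s.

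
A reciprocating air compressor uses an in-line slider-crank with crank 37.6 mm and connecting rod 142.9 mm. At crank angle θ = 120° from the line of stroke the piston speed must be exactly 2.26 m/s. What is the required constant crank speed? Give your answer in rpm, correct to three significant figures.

766

For an in-line slider-crank, |v_piston| = rω|sinθ|·[1 + r cosθ/√(L² − r² sin²θ)].
With r = 0.0376 m, L = 0.1429 m, θ = 120°: the bracketed kinematic factor |dx/dθ| = 0.028163 m.
ω = v/|dx/dθ| = 2.26/0.028163 = 80.248 rad/s.
N = 60ω/(2π) = 766.31 rpm.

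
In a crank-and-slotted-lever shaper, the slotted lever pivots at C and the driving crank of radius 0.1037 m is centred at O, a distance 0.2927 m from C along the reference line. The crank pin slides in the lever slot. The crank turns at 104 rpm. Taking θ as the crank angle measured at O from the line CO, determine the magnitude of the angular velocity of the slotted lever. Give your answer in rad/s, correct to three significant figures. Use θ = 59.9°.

2.23

ω = 10.89 rad/s (from 104 rpm).
Crank pin A relative to C: A = (d + r cosθ, r sinθ); lever angle φ = atan2(r sinθ, d + r cosθ).
Differentiating tanφ: φ̇ = rω(d cosθ + r)/(d² + r² + 2dr cosθ).
d² + r² + 2dr cosθ = |CA|² = 0.126872 m²;  d cosθ + r = +0.25049 m.
|ω_lever| = |0.1037·10.89·+0.25049| / 0.126872 = 2.2298 rad/s.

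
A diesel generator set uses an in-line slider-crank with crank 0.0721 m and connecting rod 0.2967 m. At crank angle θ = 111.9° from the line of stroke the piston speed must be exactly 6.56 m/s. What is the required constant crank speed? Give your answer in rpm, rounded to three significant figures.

1030

For an in-line slider-crank, |v_piston| = rω|sinθ|·[1 + r cosθ/√(L² − r² sin²θ)].
With r = 0.0721 m, L = 0.2967 m, θ = 111.9°: the bracketed kinematic factor |dx/dθ| = 0.060673 m.
ω = v/|dx/dθ| = 6.56/0.060673 = 108.12 rad/s.
N = 60ω/(2π) = 1032.5 rpm.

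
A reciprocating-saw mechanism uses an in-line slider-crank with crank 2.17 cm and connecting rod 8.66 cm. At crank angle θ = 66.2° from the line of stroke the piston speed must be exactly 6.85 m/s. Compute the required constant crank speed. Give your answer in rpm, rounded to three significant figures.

2980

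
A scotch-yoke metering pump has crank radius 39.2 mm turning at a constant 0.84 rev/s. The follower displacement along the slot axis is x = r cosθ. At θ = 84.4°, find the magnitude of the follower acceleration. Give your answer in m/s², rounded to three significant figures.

ω = 5.278 rad/s (from 0.84 rev/s).
x = r cosθ ⇒ ẍ = −rω² cosθ (ω constant).
|a| = rω²|cosθ| = 0.0392·(5.278)²·|cos 84.4°| = 0.10656 m/s².

0.107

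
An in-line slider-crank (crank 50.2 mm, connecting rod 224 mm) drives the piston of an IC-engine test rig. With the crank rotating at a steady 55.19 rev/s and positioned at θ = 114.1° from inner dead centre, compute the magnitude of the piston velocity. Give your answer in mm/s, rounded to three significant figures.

ω = 2π·55.2 = 346.8 rad/s
For an in-line slider-crank, x = r cosθ + √(L² − r² sin²θ), so v = −rω sinθ·[1 + r cosθ/√(L² − r² sin²θ)].
With r = 0.0502 m, L = 0.224 m, θ = 114.1°: √(L² − r² sin²θ) = 0.21926 m.
v = −0.0502·346.8·0.91283·[1 + 0.0502·-0.40833/0.21926] = -14.405 m/s.
|v| = 14.405 m/s = 14405 mm/s.

14400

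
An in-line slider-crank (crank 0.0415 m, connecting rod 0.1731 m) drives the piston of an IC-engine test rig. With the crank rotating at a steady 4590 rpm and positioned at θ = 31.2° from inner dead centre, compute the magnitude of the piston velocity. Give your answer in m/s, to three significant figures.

ω = 2π·4590/60 = 480.7 rad/s
For an in-line slider-crank, x = r cosθ + √(L² − r² sin²θ), so v = −rω sinθ·[1 + r cosθ/√(L² − r² sin²θ)].
With r = 0.0415 m, L = 0.1731 m, θ = 31.2°: √(L² − r² sin²θ) = 0.17176 m.
v = −0.0415·480.7·0.51803·[1 + 0.0415·0.85536/0.17176] = -12.469 m/s.
|v| = 12.469 m/s.

12.5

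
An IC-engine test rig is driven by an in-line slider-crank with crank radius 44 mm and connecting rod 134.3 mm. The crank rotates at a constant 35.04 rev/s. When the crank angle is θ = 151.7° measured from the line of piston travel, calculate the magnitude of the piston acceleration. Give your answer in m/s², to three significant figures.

1470

ω = 2π·35 = 220.2 rad/s
x(θ) = r cosθ + √(L² − r² sin²θ); with ω constant, a = ω²·d²x/dθ².
d²x/dθ² = −r cosθ − r²(cos2θ)/√u − r⁴ sin²2θ/(4u^{3/2}),  u = L² − r² sin²θ = 0.0176014 m².
Substituting r = 0.044 m, L = 0.1343 m, θ = 151.7°: d²x/dθ² = +0.030428 m.
a = ω²·d²x/dθ² = (220.2)²·(+0.030428) = +1474.9 m/s²;  |a| = 1474.9 m/s².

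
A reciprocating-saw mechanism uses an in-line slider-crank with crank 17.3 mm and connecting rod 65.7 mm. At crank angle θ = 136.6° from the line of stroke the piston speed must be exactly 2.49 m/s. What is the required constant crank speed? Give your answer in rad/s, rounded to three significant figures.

For an in-line slider-crank, |v_piston| = rω|sinθ|·[1 + r cosθ/√(L² − r² sin²θ)].
With r = 0.0173 m, L = 0.0657 m, θ = 136.6°: the bracketed kinematic factor |dx/dθ| = 0.0095743 m.
ω = v/|dx/dθ| = 2.49/0.0095743 = 260.07 rad/s.

260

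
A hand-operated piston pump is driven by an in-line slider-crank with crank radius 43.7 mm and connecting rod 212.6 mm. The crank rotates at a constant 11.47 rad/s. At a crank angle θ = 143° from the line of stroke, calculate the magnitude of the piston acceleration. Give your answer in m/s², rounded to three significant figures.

4.25

ω = 11.47 rad/s
x(θ) = r cosθ + √(L² − r² sin²θ); with ω constant, a = ω²·d²x/dθ².
d²x/dθ² = −r cosθ − r²(cos2θ)/√u − r⁴ sin²2θ/(4u^{3/2}),  u = L² − r² sin²θ = 0.0445071 m².
Substituting r = 0.0437 m, L = 0.2126 m, θ = 143°: d²x/dθ² = +0.032316 m.
a = ω²·d²x/dθ² = (11.47)²·(+0.032316) = +4.2515 m/s²;  |a| = 4.2515 m/s².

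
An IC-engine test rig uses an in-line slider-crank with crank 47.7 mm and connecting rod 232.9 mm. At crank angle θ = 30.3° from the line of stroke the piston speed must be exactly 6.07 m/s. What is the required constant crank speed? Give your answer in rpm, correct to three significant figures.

2040

For an in-line slider-crank, |v_piston| = rω|sinθ|·[1 + r cosθ/√(L² − r² sin²θ)].
With r = 0.0477 m, L = 0.2329 m, θ = 30.3°: the bracketed kinematic factor |dx/dθ| = 0.028344 m.
ω = v/|dx/dθ| = 6.07/0.028344 = 214.15 rad/s.
N = 60ω/(2π) = 2045 rpm.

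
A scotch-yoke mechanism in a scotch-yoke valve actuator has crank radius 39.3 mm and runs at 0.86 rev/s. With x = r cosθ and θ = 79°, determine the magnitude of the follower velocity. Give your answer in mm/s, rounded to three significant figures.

ω = 5.404 rad/s (from 0.86 rev/s).
x = r cosθ ⇒ ẋ = −rω sinθ.
|v| = rω|sinθ| = 0.0393·5.404·|sin 79°| = 0.20846 m/s = 208.46 mm/s.

208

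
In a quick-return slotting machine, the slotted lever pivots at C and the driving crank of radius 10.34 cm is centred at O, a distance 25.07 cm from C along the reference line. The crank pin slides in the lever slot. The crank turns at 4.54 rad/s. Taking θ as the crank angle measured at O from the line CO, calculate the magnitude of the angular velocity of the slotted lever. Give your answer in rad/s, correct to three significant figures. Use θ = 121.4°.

ω = 4.54 rad/s
Crank pin A relative to C: A = (d + r cosθ, r sinθ); lever angle φ = atan2(r sinθ, d + r cosθ).
Differentiating tanφ: φ̇ = rω(d cosθ + r)/(d² + r² + 2dr cosθ).
d² + r² + 2dr cosθ = |CA|² = 0.0465304 m²;  d cosθ + r = -0.027217 m.
|ω_lever| = |0.1034·4.54·-0.027217| / 0.0465304 = 0.27459 rad/s.

0.275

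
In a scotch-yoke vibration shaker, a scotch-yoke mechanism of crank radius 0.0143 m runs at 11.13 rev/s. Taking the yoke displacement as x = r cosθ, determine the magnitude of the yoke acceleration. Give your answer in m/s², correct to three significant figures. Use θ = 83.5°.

ω = 69.93 rad/s (from 11.13 rev/s).
x = r cosθ ⇒ ẍ = −rω² cosθ (ω constant).
|a| = rω²|cosθ| = 0.0143·(69.93)²·|cos 83.5°| = 7.9167 m/s².

7.92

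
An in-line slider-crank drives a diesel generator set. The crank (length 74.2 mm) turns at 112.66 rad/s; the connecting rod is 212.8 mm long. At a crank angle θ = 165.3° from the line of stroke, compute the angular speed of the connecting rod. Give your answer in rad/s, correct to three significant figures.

ω = 112.7 rad/s
The rod makes angle φ with the slider axis where L sinφ = r sinθ; differentiating, L cosφ·φ̇ = r ω cosθ.
L cosφ = √(L² − r² sin²θ) = 0.21197 m.
|ω_rod| = r ω |cosθ| / √(L² − r² sin²θ) = 0.0742·112.7·0.96727/0.21197 = 38.147 rad/s.

38.1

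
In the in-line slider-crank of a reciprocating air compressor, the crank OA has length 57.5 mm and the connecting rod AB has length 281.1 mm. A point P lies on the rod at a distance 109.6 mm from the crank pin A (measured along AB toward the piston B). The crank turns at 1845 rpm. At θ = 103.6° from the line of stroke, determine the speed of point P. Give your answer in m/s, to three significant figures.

10.7

ω = 193.2 rad/s.  Crank-pin speed |V_A| = rω = 11.109 m/s, perpendicular to OA.
Rod angle: sinφ = −(r/L) sinθ ⇒ φ = -11.468°; ω_rod = −rω cosθ/√(L²−r²sin²θ) = +9.4824 rad/s.
V_P = V_A + ω_rod × AP, with AP = 0.1096 m along the rod.
Components: V_Px = −rω sinθ − a·ω_rod·sinφ = -10.591 m/s;  V_Py = rω cosθ + a·ω_rod·cosφ = -1.5938 m/s.
|V_P| = √(V_Px² + V_Py²) = 10.711 m/s.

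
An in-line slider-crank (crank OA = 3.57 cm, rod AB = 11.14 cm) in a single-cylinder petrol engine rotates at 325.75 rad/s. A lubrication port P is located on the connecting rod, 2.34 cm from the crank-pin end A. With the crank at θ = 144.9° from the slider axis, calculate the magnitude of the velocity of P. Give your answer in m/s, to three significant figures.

9.81

ω = 325.8 rad/s.  Crank-pin speed |V_A| = rω = 11.629 m/s, perpendicular to OA.
Rod angle: sinφ = −(r/L) sinθ ⇒ φ = -10.619°; ω_rod = −rω cosθ/√(L²−r²sin²θ) = +86.896 rad/s.
V_P = V_A + ω_rod × AP, with AP = 0.0234 m along the rod.
Components: V_Px = −rω sinθ − a·ω_rod·sinφ = -6.3122 m/s;  V_Py = rω cosθ + a·ω_rod·cosφ = -7.5159 m/s.
|V_P| = √(V_Px² + V_Py²) = 9.8149 m/s.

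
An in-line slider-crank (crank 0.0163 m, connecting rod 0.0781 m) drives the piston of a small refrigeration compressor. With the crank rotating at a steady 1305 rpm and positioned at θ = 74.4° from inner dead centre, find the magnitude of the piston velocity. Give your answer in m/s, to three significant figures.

2.27

ω = 2π·1305/60 = 136.7 rad/s
For an in-line slider-crank, x = r cosθ + √(L² − r² sin²θ), so v = −rω sinθ·[1 + r cosθ/√(L² − r² sin²θ)].
With r = 0.0163 m, L = 0.0781 m, θ = 74.4°: √(L² − r² sin²θ) = 0.076506 m.
v = −0.0163·136.7·0.96316·[1 + 0.0163·0.26892/0.076506] = -2.2684 m/s.
|v| = 2.2684 m/s.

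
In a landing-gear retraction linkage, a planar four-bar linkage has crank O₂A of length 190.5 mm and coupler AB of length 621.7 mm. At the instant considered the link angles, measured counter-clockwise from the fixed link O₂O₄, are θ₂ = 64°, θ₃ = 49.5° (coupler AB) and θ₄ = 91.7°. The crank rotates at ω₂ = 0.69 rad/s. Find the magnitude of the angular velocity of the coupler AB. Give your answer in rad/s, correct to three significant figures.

0.146

ω₂ = 0.69 rad/s
Differentiating the loop-closure r₂e^{iθ₂}+r₃e^{iθ₃}=r₁+r₄e^{iθ₄} gives r₂ω₂e^{iθ₂}+r₃ω₃e^{iθ₃}=r₄ω₄e^{iθ₄}.
Eliminating the other unknown: ω₃ = r₂ω₂ sin(θ₄−θ₂) / [r₃ sin(θ₃−θ₄)].
Numerator sine = +0.46484; denominator sine = -0.67172.
Result = 0.1905·0.69·(+0.46484) / (0.6217·(-0.67172)) = -0.14631 rad/s; magnitude 0.14631 rad/s.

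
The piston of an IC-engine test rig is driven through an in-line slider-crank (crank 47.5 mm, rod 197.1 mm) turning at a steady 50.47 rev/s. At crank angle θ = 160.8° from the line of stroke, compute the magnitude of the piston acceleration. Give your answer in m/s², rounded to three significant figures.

ω = 2π·50.5 = 317.1 rad/s
x(θ) = r cosθ + √(L² − r² sin²θ); with ω constant, a = ω²·d²x/dθ².
d²x/dθ² = −r cosθ − r²(cos2θ)/√u − r⁴ sin²2θ/(4u^{3/2}),  u = L² − r² sin²θ = 0.0386044 m².
Substituting r = 0.0475 m, L = 0.1971 m, θ = 160.8°: d²x/dθ² = +0.035794 m.
a = ω²·d²x/dθ² = (317.1)²·(+0.035794) = +3599.4 m/s²;  |a| = 3599.4 m/s².

3600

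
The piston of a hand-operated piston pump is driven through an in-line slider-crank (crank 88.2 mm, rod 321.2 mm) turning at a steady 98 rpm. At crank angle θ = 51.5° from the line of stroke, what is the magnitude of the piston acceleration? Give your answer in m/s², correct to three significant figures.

ω = 2π·98/60 = 10.26 rad/s
x(θ) = r cosθ + √(L² − r² sin²θ); with ω constant, a = ω²·d²x/dθ².
d²x/dθ² = −r cosθ − r²(cos2θ)/√u − r⁴ sin²2θ/(4u^{3/2}),  u = L² − r² sin²θ = 0.0984048 m².
Substituting r = 0.0882 m, L = 0.3212 m, θ = 51.5°: d²x/dθ² = -0.049793 m.
a = ω²·d²x/dθ² = (10.26)²·(-0.049793) = -5.2441 m/s²;  |a| = 5.2441 m/s².

5.24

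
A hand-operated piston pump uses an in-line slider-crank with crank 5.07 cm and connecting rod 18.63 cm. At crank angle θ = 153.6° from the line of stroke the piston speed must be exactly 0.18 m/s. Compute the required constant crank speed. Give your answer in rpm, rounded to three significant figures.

101

For an in-line slider-crank, |v_piston| = rω|sinθ|·[1 + r cosθ/√(L² − r² sin²θ)].
With r = 0.0507 m, L = 0.1863 m, θ = 153.6°: the bracketed kinematic factor |dx/dθ| = 0.017007 m.
ω = v/|dx/dθ| = 0.18/0.017007 = 10.584 rad/s.
N = 60ω/(2π) = 101.07 rpm.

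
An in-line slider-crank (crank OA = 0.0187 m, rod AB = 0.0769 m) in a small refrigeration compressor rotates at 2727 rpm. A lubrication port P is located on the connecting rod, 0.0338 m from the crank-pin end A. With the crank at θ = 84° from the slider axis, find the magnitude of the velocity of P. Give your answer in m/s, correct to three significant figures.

ω = 285.6 rad/s.  Crank-pin speed |V_A| = rω = 5.3402 m/s, perpendicular to OA.
Rod angle: sinφ = −(r/L) sinθ ⇒ φ = -13.995°; ω_rod = −rω cosθ/√(L²−r²sin²θ) = -7.4808 rad/s.
V_P = V_A + ω_rod × AP, with AP = 0.0338 m along the rod.
Components: V_Px = −rω sinθ − a·ω_rod·sinφ = -5.3721 m/s;  V_Py = rω cosθ + a·ω_rod·cosφ = +0.31285 m/s.
|V_P| = √(V_Px² + V_Py²) = 5.3812 m/s.

5.38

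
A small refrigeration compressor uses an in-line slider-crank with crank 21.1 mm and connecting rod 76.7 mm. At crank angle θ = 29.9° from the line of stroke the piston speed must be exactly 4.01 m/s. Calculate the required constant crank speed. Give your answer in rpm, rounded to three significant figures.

For an in-line slider-crank, |v_piston| = rω|sinθ|·[1 + r cosθ/√(L² − r² sin²θ)].
With r = 0.0211 m, L = 0.0767 m, θ = 29.9°: the bracketed kinematic factor |dx/dθ| = 0.01305 m.
ω = v/|dx/dθ| = 4.01/0.01305 = 307.27 rad/s.
N = 60ω/(2π) = 2934.2 rpm.

2930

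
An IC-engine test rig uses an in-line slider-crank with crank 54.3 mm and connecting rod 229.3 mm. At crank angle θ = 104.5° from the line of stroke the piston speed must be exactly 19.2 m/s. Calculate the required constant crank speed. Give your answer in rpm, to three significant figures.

3710

For an in-line slider-crank, |v_piston| = rω|sinθ|·[1 + r cosθ/√(L² − r² sin²θ)].
With r = 0.0543 m, L = 0.2293 m, θ = 104.5°: the bracketed kinematic factor |dx/dθ| = 0.049368 m.
ω = v/|dx/dθ| = 19.2/0.049368 = 388.91 rad/s.
N = 60ω/(2π) = 3713.9 rpm.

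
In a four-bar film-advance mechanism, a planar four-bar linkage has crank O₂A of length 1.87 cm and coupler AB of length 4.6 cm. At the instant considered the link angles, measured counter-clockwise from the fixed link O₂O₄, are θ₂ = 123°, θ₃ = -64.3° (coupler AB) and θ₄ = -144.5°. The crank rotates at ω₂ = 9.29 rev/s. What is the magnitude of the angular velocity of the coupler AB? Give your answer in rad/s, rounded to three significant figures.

ω₂ = 58.37 rad/s (from 9.29 rev/s).
Differentiating the loop-closure r₂e^{iθ₂}+r₃e^{iθ₃}=r₁+r₄e^{iθ₄} gives r₂ω₂e^{iθ₂}+r₃ω₃e^{iθ₃}=r₄ω₄e^{iθ₄}.
Eliminating the other unknown: ω₃ = r₂ω₂ sin(θ₄−θ₂) / [r₃ sin(θ₃−θ₄)].
Numerator sine = +0.99905; denominator sine = +0.98541.
Result = 0.0187·58.37·(+0.99905) / (0.046·(+0.98541)) = +24.057 rad/s; magnitude 24.057 rad/s.

24.1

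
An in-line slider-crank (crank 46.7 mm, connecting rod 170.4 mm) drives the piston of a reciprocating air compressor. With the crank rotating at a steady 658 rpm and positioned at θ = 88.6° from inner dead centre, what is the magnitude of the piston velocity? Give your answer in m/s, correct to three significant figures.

3.24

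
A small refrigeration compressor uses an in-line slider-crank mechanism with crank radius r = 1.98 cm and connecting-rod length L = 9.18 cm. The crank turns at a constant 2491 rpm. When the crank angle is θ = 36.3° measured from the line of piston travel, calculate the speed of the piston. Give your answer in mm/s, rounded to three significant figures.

ω = 2π·2491/60 = 260.9 rad/s
For an in-line slider-crank, x = r cosθ + √(L² − r² sin²θ), so v = −rω sinθ·[1 + r cosθ/√(L² − r² sin²θ)].
With r = 0.0198 m, L = 0.0918 m, θ = 36.3°: √(L² − r² sin²θ) = 0.091049 m.
v = −0.0198·260.9·0.59201·[1 + 0.0198·0.80593/0.091049] = -3.5936 m/s.
|v| = 3.5936 m/s = 3593.6 mm/s.

3590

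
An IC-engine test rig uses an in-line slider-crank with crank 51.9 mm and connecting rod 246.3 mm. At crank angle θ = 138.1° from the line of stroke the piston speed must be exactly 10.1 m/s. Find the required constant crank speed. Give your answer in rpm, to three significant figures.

For an in-line slider-crank, |v_piston| = rω|sinθ|·[1 + r cosθ/√(L² − r² sin²θ)].
With r = 0.0519 m, L = 0.2463 m, θ = 138.1°: the bracketed kinematic factor |dx/dθ| = 0.02917 m.
ω = v/|dx/dθ| = 10.1/0.02917 = 346.25 rad/s.
N = 60ω/(2π) = 3306.4 rpm.

3310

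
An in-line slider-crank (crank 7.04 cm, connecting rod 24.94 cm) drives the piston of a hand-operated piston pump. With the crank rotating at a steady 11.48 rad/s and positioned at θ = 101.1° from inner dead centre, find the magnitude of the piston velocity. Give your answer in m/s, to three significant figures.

0.748

ω = 11.48 rad/s
For an in-line slider-crank, x = r cosθ + √(L² − r² sin²θ), so v = −rω sinθ·[1 + r cosθ/√(L² − r² sin²θ)].
With r = 0.0704 m, L = 0.2494 m, θ = 101.1°: √(L² − r² sin²θ) = 0.23964 m.
v = −0.0704·11.48·0.98129·[1 + 0.0704·-0.19252/0.23964] = -0.74822 m/s.
|v| = 0.74822 m/s.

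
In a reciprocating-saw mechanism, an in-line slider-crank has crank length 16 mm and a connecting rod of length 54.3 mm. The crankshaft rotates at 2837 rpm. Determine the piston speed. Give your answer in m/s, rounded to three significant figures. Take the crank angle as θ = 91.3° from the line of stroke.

4.72

ω = 2π·2837/60 = 297.1 rad/s
For an in-line slider-crank, x = r cosθ + √(L² − r² sin²θ), so v = −rω sinθ·[1 + r cosθ/√(L² − r² sin²θ)].
With r = 0.016 m, L = 0.0543 m, θ = 91.3°: √(L² − r² sin²θ) = 0.05189 m.
v = −0.016·297.1·0.99974·[1 + 0.016·-0.02269/0.05189] = -4.719 m/s.
|v| = 4.719 m/s.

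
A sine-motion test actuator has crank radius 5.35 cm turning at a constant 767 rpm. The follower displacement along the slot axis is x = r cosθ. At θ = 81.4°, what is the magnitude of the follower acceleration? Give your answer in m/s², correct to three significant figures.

ω = 80.32 rad/s (from 767 rpm).
x = r cosθ ⇒ ẍ = −rω² cosθ (ω constant).
|a| = rω²|cosθ| = 0.0535·(80.32)²·|cos 81.4°| = 51.611 m/s².

51.6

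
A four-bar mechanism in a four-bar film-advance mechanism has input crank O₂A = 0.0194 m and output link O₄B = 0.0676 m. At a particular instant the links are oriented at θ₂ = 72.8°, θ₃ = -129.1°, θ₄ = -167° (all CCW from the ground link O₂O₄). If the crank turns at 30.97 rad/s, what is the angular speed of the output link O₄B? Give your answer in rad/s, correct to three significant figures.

5.40

ω₂ = 30.97 rad/s
Differentiating the loop-closure r₂e^{iθ₂}+r₃e^{iθ₃}=r₁+r₄e^{iθ₄} gives r₂ω₂e^{iθ₂}+r₃ω₃e^{iθ₃}=r₄ω₄e^{iθ₄}.
Eliminating the other unknown: ω₄ = r₂ω₂ sin(θ₂−θ₃) / [r₄ sin(θ₄−θ₃)].
Numerator sine = -0.37299; denominator sine = -0.61429.
Result = 0.0194·30.97·(-0.37299) / (0.0676·(-0.61429)) = +5.3966 rad/s; magnitude 5.3966 rad/s.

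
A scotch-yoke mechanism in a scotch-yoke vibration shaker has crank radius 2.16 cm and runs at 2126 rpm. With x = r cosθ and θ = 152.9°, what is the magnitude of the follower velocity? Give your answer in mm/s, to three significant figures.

ω = 222.6 rad/s (from 2126 rpm).
x = r cosθ ⇒ ẋ = −rω sinθ.
|v| = rω|sinθ| = 0.0216·222.6·|sin 152.9°| = 2.1907 m/s = 2190.7 mm/s.

2190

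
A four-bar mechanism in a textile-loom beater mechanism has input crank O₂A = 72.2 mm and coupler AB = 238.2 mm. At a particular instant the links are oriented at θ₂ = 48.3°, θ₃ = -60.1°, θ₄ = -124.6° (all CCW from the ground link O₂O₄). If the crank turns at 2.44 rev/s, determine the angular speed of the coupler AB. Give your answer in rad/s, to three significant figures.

ω₂ = 15.33 rad/s (from 2.44 rev/s).
Differentiating the loop-closure r₂e^{iθ₂}+r₃e^{iθ₃}=r₁+r₄e^{iθ₄} gives r₂ω₂e^{iθ₂}+r₃ω₃e^{iθ₃}=r₄ω₄e^{iθ₄}.
Eliminating the other unknown: ω₃ = r₂ω₂ sin(θ₄−θ₂) / [r₃ sin(θ₃−θ₄)].
Numerator sine = -0.12360; denominator sine = +0.90259.
Result = 0.0722·15.33·(-0.12360) / (0.2382·(+0.90259)) = -0.63636 rad/s; magnitude 0.63636 rad/s.

0.636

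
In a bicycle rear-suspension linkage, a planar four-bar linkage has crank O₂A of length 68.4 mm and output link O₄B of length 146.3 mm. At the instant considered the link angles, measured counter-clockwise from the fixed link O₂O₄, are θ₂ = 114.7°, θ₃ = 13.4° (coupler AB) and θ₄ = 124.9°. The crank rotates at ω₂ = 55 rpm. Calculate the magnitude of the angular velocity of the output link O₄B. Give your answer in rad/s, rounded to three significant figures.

ω₂ = 5.76 rad/s (from 55 rpm).
Differentiating the loop-closure r₂e^{iθ₂}+r₃e^{iθ₃}=r₁+r₄e^{iθ₄} gives r₂ω₂e^{iθ₂}+r₃ω₃e^{iθ₃}=r₄ω₄e^{iθ₄}.
Eliminating the other unknown: ω₄ = r₂ω₂ sin(θ₂−θ₃) / [r₄ sin(θ₄−θ₃)].
Numerator sine = +0.98061; denominator sine = +0.93042.
Result = 0.0684·5.76·(+0.98061) / (0.1463·(+0.93042)) = +2.8381 rad/s; magnitude 2.8381 rad/s.

2.84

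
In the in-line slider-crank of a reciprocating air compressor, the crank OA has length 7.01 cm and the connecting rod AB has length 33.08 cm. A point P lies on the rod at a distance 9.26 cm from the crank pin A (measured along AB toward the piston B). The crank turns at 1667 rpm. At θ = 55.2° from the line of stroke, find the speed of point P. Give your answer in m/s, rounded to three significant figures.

ω = 174.6 rad/s.  Crank-pin speed |V_A| = rω = 12.237 m/s, perpendicular to OA.
Rod angle: sinφ = −(r/L) sinθ ⇒ φ = -10.021°; ω_rod = −rω cosθ/√(L²−r²sin²θ) = -21.439 rad/s.
V_P = V_A + ω_rod × AP, with AP = 0.0926 m along the rod.
Components: V_Px = −rω sinθ − a·ω_rod·sinφ = -10.394 m/s;  V_Py = rω cosθ + a·ω_rod·cosφ = +5.0289 m/s.
|V_P| = √(V_Px² + V_Py²) = 11.547 m/s.

11.5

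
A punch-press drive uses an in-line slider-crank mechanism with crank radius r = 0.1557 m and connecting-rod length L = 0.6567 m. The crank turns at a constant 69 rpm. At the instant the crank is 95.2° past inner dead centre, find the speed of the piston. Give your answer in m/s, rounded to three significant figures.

ω = 2π·69/60 = 7.226 rad/s
For an in-line slider-crank, x = r cosθ + √(L² − r² sin²θ), so v = −rω sinθ·[1 + r cosθ/√(L² − r² sin²θ)].
With r = 0.1557 m, L = 0.6567 m, θ = 95.2°: √(L² − r² sin²θ) = 0.63813 m.
v = −0.1557·7.226·0.99588·[1 + 0.1557·-0.09063/0.63813] = -1.0956 m/s.
|v| = 1.0956 m/s.

1.10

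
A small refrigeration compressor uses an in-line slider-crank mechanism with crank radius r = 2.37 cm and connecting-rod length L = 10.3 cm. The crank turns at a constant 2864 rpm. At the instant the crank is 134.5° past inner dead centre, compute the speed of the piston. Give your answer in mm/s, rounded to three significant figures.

4240

ω = 2π·2864/60 = 299.9 rad/s
For an in-line slider-crank, x = r cosθ + √(L² − r² sin²θ), so v = −rω sinθ·[1 + r cosθ/√(L² − r² sin²θ)].
With r = 0.0237 m, L = 0.103 m, θ = 134.5°: √(L² − r² sin²θ) = 0.1016 m.
v = −0.0237·299.9·0.71325·[1 + 0.0237·-0.70091/0.1016] = -4.2409 m/s.
|v| = 4.2409 m/s = 4240.9 mm/s.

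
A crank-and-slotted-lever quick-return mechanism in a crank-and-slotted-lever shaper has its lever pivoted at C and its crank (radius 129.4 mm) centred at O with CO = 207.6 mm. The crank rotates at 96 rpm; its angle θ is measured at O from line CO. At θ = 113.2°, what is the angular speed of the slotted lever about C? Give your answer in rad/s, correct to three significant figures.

ω = 10.05 rad/s (from 96 rpm).
Crank pin A relative to C: A = (d + r cosθ, r sinθ); lever angle φ = atan2(r sinθ, d + r cosθ).
Differentiating tanφ: φ̇ = rω(d cosθ + r)/(d² + r² + 2dr cosθ).
d² + r² + 2dr cosθ = |CA|² = 0.0386769 m²;  d cosθ + r = +0.047618 m.
|ω_lever| = |0.1294·10.05·+0.047618| / 0.0386769 = 1.6016 rad/s.

1.60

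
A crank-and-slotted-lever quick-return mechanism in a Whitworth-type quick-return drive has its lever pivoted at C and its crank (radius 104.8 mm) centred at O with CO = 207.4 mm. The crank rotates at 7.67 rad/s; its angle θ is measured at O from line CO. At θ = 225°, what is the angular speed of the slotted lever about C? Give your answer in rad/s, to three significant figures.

ω = 7.67 rad/s
Crank pin A relative to C: A = (d + r cosθ, r sinθ); lever angle φ = atan2(r sinθ, d + r cosθ).
Differentiating tanφ: φ̇ = rω(d cosθ + r)/(d² + r² + 2dr cosθ).
d² + r² + 2dr cosθ = |CA|² = 0.0232591 m²;  d cosθ + r = -0.041854 m.
|ω_lever| = |0.1048·7.67·-0.041854| / 0.0232591 = 1.4464 rad/s.

1.45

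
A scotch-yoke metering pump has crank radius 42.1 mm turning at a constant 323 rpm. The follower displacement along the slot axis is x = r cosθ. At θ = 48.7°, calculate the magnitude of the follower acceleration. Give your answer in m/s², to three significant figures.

31.8

ω = 33.82 rad/s (from 323 rpm).
x = r cosθ ⇒ ẍ = −rω² cosθ (ω constant).
|a| = rω²|cosθ| = 0.0421·(33.82)²·|cos 48.7°| = 31.79 m/s².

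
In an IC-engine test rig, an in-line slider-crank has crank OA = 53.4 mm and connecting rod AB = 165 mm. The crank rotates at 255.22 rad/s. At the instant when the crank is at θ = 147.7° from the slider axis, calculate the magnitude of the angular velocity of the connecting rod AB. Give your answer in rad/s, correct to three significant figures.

ω = 255.2 rad/s
The rod makes angle φ with the slider axis where L sinφ = r sinθ; differentiating, L cosφ·φ̇ = r ω cosθ.
L cosφ = √(L² − r² sin²θ) = 0.16251 m.
|ω_rod| = r ω |cosθ| / √(L² − r² sin²θ) = 0.0534·255.2·0.84526/0.16251 = 70.885 rad/s.

70.9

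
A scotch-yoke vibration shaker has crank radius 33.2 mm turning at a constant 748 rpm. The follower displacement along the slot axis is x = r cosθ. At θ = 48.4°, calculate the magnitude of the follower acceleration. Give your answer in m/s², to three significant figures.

135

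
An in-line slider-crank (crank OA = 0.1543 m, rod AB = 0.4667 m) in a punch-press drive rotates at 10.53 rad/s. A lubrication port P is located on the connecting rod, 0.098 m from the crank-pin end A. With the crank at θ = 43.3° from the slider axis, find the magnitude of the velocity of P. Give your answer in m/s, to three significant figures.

1.50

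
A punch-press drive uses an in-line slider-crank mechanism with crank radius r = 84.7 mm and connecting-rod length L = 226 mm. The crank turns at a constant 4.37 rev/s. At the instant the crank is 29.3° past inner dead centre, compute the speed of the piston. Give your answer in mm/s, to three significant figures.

1520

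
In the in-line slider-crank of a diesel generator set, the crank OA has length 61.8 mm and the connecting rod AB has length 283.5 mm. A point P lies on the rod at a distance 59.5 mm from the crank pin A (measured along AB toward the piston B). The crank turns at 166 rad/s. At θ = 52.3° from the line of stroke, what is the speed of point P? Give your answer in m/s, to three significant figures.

ω = 166 rad/s.  Crank-pin speed |V_A| = rω = 10.259 m/s, perpendicular to OA.
Rod angle: sinφ = −(r/L) sinθ ⇒ φ = -9.932°; ω_rod = −rω cosθ/√(L²−r²sin²θ) = -22.466 rad/s.
V_P = V_A + ω_rod × AP, with AP = 0.0595 m along the rod.
Components: V_Px = −rω sinθ − a·ω_rod·sinφ = -8.3476 m/s;  V_Py = rω cosθ + a·ω_rod·cosφ = +4.9569 m/s.
|V_P| = √(V_Px² + V_Py²) = 9.7084 m/s.

9.71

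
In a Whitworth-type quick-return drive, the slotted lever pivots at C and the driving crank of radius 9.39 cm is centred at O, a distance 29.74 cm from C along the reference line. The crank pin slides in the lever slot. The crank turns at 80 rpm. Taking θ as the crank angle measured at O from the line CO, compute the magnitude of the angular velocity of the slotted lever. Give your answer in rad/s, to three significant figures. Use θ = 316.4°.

1.77

ω = 8.378 rad/s (from 80 rpm).
Crank pin A relative to C: A = (d + r cosθ, r sinθ); lever angle φ = atan2(r sinθ, d + r cosθ).
Differentiating tanφ: φ̇ = rω(d cosθ + r)/(d² + r² + 2dr cosθ).
d² + r² + 2dr cosθ = |CA|² = 0.13771 m²;  d cosθ + r = +0.30927 m.
|ω_lever| = |0.0939·8.378·+0.30927| / 0.13771 = 1.7667 rad/s.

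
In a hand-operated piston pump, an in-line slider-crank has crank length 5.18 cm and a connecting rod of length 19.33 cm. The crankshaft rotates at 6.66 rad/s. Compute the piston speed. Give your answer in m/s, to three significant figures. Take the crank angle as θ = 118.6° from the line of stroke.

ω = 6.66 rad/s
For an in-line slider-crank, x = r cosθ + √(L² − r² sin²θ), so v = −rω sinθ·[1 + r cosθ/√(L² − r² sin²θ)].
With r = 0.0518 m, L = 0.1933 m, θ = 118.6°: √(L² − r² sin²θ) = 0.18787 m.
v = −0.0518·6.66·0.87798·[1 + 0.0518·-0.47869/0.18787] = -0.26292 m/s.
|v| = 0.26292 m/s.

0.263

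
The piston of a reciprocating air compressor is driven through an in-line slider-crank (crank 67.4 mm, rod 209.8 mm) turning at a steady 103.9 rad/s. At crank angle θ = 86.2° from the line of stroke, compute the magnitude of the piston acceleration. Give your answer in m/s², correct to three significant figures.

ω = 103.9 rad/s
x(θ) = r cosθ + √(L² − r² sin²θ); with ω constant, a = ω²·d²x/dθ².
d²x/dθ² = −r cosθ − r²(cos2θ)/√u − r⁴ sin²2θ/(4u^{3/2}),  u = L² − r² sin²θ = 0.0394932 m².
Substituting r = 0.0674 m, L = 0.2098 m, θ = 86.2°: d²x/dθ² = +0.01818 m.
a = ω²·d²x/dθ² = (103.9)²·(+0.01818) = +196.26 m/s²;  |a| = 196.26 m/s².

196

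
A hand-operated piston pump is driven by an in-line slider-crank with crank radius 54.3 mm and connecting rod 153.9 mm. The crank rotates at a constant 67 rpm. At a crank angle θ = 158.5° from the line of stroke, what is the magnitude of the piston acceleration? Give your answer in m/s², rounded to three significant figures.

1.78

ω = 2π·67/60 = 7.016 rad/s
x(θ) = r cosθ + √(L² − r² sin²θ); with ω constant, a = ω²·d²x/dθ².
d²x/dθ² = −r cosθ − r²(cos2θ)/√u − r⁴ sin²2θ/(4u^{3/2}),  u = L² − r² sin²θ = 0.0232892 m².
Substituting r = 0.0543 m, L = 0.1539 m, θ = 158.5°: d²x/dθ² = +0.036107 m.
a = ω²·d²x/dθ² = (7.016)²·(+0.036107) = +1.7775 m/s²;  |a| = 1.7775 m/s².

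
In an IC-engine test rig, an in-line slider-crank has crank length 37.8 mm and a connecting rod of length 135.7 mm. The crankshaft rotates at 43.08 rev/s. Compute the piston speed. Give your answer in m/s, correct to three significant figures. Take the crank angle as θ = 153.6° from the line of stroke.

ω = 2π·43.1 = 270.7 rad/s
For an in-line slider-crank, x = r cosθ + √(L² − r² sin²θ), so v = −rω sinθ·[1 + r cosθ/√(L² − r² sin²θ)].
With r = 0.0378 m, L = 0.1357 m, θ = 153.6°: √(L² − r² sin²θ) = 0.13466 m.
v = −0.0378·270.7·0.44464·[1 + 0.0378·-0.89571/0.13466] = -3.4055 m/s.
|v| = 3.4055 m/s.

3.41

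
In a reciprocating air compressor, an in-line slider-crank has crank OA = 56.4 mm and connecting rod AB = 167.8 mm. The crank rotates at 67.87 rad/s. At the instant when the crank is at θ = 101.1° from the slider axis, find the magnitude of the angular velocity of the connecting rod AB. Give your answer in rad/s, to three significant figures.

ω = 67.87 rad/s
The rod makes angle φ with the slider axis where L sinφ = r sinθ; differentiating, L cosφ·φ̇ = r ω cosθ.
L cosφ = √(L² − r² sin²θ) = 0.15841 m.
|ω_rod| = r ω |cosθ| / √(L² − r² sin²θ) = 0.0564·67.87·0.19252/0.15841 = 4.6522 rad/s.

4.65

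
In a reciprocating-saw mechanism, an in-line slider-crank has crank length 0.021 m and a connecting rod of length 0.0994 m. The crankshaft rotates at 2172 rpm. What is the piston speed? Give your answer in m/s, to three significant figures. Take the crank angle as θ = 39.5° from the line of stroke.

ω = 2π·2172/60 = 227.5 rad/s
For an in-line slider-crank, x = r cosθ + √(L² − r² sin²θ), so v = −rω sinθ·[1 + r cosθ/√(L² − r² sin²θ)].
With r = 0.021 m, L = 0.0994 m, θ = 39.5°: √(L² − r² sin²θ) = 0.098498 m.
v = −0.021·227.5·0.63608·[1 + 0.021·0.77162/0.098498] = -3.538 m/s.
|v| = 3.538 m/s.

3.54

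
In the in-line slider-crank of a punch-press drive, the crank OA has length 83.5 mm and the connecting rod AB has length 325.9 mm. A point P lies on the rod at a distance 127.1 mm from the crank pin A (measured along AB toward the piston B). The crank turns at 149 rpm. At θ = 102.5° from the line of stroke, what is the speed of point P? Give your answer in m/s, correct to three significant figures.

1.26

ω = 15.6 rad/s.  Crank-pin speed |V_A| = rω = 1.3029 m/s, perpendicular to OA.
Rod angle: sinφ = −(r/L) sinθ ⇒ φ = -14.486°; ω_rod = −rω cosθ/√(L²−r²sin²θ) = +0.89368 rad/s.
V_P = V_A + ω_rod × AP, with AP = 0.1271 m along the rod.
Components: V_Px = −rω sinθ − a·ω_rod·sinφ = -1.2436 m/s;  V_Py = rω cosθ + a·ω_rod·cosφ = -0.17202 m/s.
|V_P| = √(V_Px² + V_Py²) = 1.2554 m/s.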